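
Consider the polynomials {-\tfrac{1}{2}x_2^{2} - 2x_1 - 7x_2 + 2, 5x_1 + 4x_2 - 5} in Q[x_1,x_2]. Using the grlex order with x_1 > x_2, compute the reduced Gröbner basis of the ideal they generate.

f_1 = -\tfrac{1}{2}x_2^{2} - 2x_1 - 7x_2 + 2, LT = x_2^{2}.
f_2 = 5x_1 + 4x_2 - 5, LT = x_1.

S(f_1,f_2): leading monomials are coprime, so the S-polynomial reduces to 0 (Buchberger's first criterion).
Every S-polynomial of the final basis reduces to 0, so we have a Gröbner basis.

G = {x_2^{2} + \tfrac{54}{5}x_2, x_1 + \tfrac{4}{5}x_2 - 1}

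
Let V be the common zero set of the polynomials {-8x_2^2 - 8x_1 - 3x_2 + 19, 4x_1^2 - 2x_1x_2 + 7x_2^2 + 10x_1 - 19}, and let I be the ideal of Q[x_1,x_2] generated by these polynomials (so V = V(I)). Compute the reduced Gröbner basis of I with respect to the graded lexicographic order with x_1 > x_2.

G = {x_1^2 - 1/2x_1x_2 + 3/4x_1 - 21/32x_2 - 19/32, x_2^2 + x_1 + 3/8x_2 - 19/8}

This is the nonlinear analogue of row-reducing a linear system.

f_1 = -8x_2^2 - 8x_1 - 3x_2 + 19, LT = x_2^2.
f_2 = 4x_1^2 - 2x_1x_2 + 7x_2^2 + 10x_1 - 19, LT = x_1^2.

S(f_1,f_2): leading monomials are coprime, so the S-polynomial reduces to 0 (Buchberger's first criterion).
Every S-polynomial of the final basis reduces to 0, so we have a Gröbner basis.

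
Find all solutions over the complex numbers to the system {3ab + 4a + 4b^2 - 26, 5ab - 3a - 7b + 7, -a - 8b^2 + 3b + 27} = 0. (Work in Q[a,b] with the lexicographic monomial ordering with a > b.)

{(1, 2)}

Compute a lex Gröbner basis by Buchberger's algorithm.
f_1 = 3ab + 4a + 4b^2 - 26, LT = ab.
f_2 = 5ab - 3a - 7b + 7, LT = ab.
f_3 = -a - 8b^2 + 3b + 27, LT = a.

S(f_1,f_2): lcm = ab. S = 29/15a + 4/3b^2 + 7/5b - 151/15.
  leading term a: subtract (-29/15)·f_3 from 29/15a + 4/3b^2 + 7/5b - 151/15 → -212/15b^2 + 36/5b + 632/15
  leading term b^2: no divisor's leading term divides it; move -212/15b^2 to the remainder.
  leading term b: no divisor's leading term divides it; move 36/5b to the remainder.
  leading term 1: no divisor's leading term divides it; move 632/15 to the remainder.
  remainder -212/15b^2 + 36/5b + 632/15 ≠ 0; add h_4 = -212/15b^2 + 36/5b + 632/15 to the basis.

S(f_1,f_3): lcm = ab. S = 4/3a - 8b^3 + 13/3b^2 + 27b - 26/3.
  leading term a: subtract (-4/3)·f_3 from 4/3a - 8b^3 + 13/3b^2 + 27b - 26/3 → -8b^3 - 19/3b^2 + 31b + 82/3
  leading term b^3: subtract (30/53b)·h_4 from -8b^3 - 19/3b^2 + 31b + 82/3 → -1655/159b^2 + 379/53b + 82/3
  leading term b^2: subtract (8275/11236)·h_4 from -1655/159b^2 + 379/53b + 82/3 → 5192/2809b - 10384/2809
  leading term b: no divisor's leading term divides it; move 5192/2809b to the remainder.
  leading term 1: no divisor's leading term divides it; move -10384/2809 to the remainder.
  remainder 5192/2809b - 10384/2809 ≠ 0; add h_5 = 5192/2809b - 10384/2809 to the basis.

The other S-polynomials (S(f_2,f_3), S(f_1,h_4), S(f_2,h_4), S(f_3,h_4), S(f_1,h_5), S(f_2,h_5), S(f_3,h_5), S(h_4,h_5)) all reduce to 0 modulo the current basis, so we have a Gröbner basis.
Inter-reduce: drop elements whose leading term is divisible by another's, tail-reduce, and make monic.
Reduced Gröbner basis: {a - 1, b - 2}.

From the last basis element, b - 2 = 0, so b takes values in {2}. Each choice, substituted upward through the basis, yields the corresponding point(s) of the solution set.
  b = 2: the earlier basis element becomes a - 1 = 0, giving a = 1 — point (1, 2).
Check: every point annihilates each of the original generators.
A lex Gröbner basis triangularizes the system, enabling back-substitution.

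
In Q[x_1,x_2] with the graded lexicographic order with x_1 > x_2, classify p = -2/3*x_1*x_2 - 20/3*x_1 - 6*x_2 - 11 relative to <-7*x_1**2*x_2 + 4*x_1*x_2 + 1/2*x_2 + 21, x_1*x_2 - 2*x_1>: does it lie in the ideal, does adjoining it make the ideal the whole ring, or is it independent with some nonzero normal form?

First compute the reduced Gröbner basis of I by Buchberger's algorithm.
f_1 = -7*x_1**2*x_2 + 4*x_1*x_2 + 1/2*x_2 + 21, LT = x_1**2*x_2.
f_2 = x_1*x_2 - 2*x_1, LT = x_1*x_2.

S(f_1,f_2): lcm = x_1**2*x_2. S = 2*x_1**2 - 4/7*x_1*x_2 - 1/14*x_2 - 3.
  leading term x_1**2: no divisor's leading term divides it; move 2*x_1**2 to the remainder.
  leading term x_1*x_2: subtract (-4/7)·f_2 from -4/7*x_1*x_2 - 1/14*x_2 - 3 → -8/7*x_1 - 1/14*x_2 - 3
  leading term x_1: no divisor's leading term divides it; move -8/7*x_1 to the remainder.
  leading term x_2: no divisor's leading term divides it; move -1/14*x_2 to the remainder.
  leading term 1: no divisor's leading term divides it; move -3 to the remainder.
  remainder 2*x_1**2 - 8/7*x_1 - 1/14*x_2 - 3 ≠ 0; add h_3 = 2*x_1**2 - 8/7*x_1 - 1/14*x_2 - 3 to the basis.

S(f_1,h_3): lcm = x_1**2*x_2. S = 1/28*x_2**2 + 10/7*x_2 - 3.
  leading term x_2**2: no divisor's leading term divides it; move 1/28*x_2**2 to the remainder.
  leading term x_2: no divisor's leading term divides it; move 10/7*x_2 to the remainder.
  leading term 1: no divisor's leading term divides it; move -3 to the remainder.
  remainder 1/28*x_2**2 + 10/7*x_2 - 3 ≠ 0; add h_4 = 1/28*x_2**2 + 10/7*x_2 - 3 to the basis.

The other S-polynomials (S(f_2,h_3), S(f_1,h_4), S(f_2,h_4), S(h_3,h_4)) all reduce to 0 modulo the current basis, so we have a Gröbner basis.
Inter-reduce: drop elements whose leading term is divisible by another's, tail-reduce, and make monic.
Reduced Gröbner basis: {x_1**2 - 4/7*x_1 - 1/28*x_2 - 3/2, x_1*x_2 - 2*x_1, x_2**2 + 40*x_2 - 84}.
Label its elements g_1 = x_1**2 - 4/7*x_1 - 1/28*x_2 - 3/2, g_2 = x_1*x_2 - 2*x_1, g_3 = x_2**2 + 40*x_2 - 84.

Reduce p = -2/3*x_1*x_2 - 20/3*x_1 - 6*x_2 - 11 modulo G:
  leading term x_1*x_2: subtract (-2/3)·g_2 from -2/3*x_1*x_2 - 20/3*x_1 - 6*x_2 - 11 → -8*x_1 - 6*x_2 - 11
  leading term x_1: no divisor's leading term divides it; move -8*x_1 to the remainder.
  leading term x_2: no divisor's leading term divides it; move -6*x_2 to the remainder.
  leading term 1: no divisor's leading term divides it; move -11 to the remainder.
  normal form = -8*x_1 - 6*x_2 - 11.
The normal form is nonzero, so p ∉ I. Since p minus its normal form lies in I, I + (p) = I + (r) where r = -8*x_1 - 6*x_2 - 11; decide whether this ideal is the whole ring.
Run Buchberger on G together with r (pairs among the g_i already reduce to 0 since G is a Gröbner basis):
g_1 = x_1**2 - 4/7*x_1 - 1/28*x_2 - 3/2, LT = x_1**2.
g_2 = x_1*x_2 - 2*x_1, LT = x_1*x_2.
g_3 = x_2**2 + 40*x_2 - 84, LT = x_2**2.
r = -8*x_1 - 6*x_2 - 11, LT = x_1.

S(g_1,r): lcm = x_1**2. S = -3/4*x_1*x_2 - 109/56*x_1 - 1/28*x_2 - 3/2.
  leading term x_1*x_2: subtract (-3/4)·g_2 from -3/4*x_1*x_2 - 109/56*x_1 - 1/28*x_2 - 3/2 → -193/56*x_1 - 1/28*x_2 - 3/2
  leading term x_1: subtract (193/448)·r from -193/56*x_1 - 1/28*x_2 - 3/2 → 571/224*x_2 + 1451/448
  leading term x_2: no divisor's leading term divides it; move 571/224*x_2 to the remainder.
  leading term 1: no divisor's leading term divides it; move 1451/448 to the remainder.
  remainder 571/224*x_2 + 1451/448 ≠ 0; add m_5 = 571/224*x_2 + 1451/448 to the basis.

S(g_2,r): lcm = x_1*x_2. S = -3/4*x_2**2 - 2*x_1 - 11/8*x_2.
  leading term x_2**2: subtract (-3/4)·g_3 from -3/4*x_2**2 - 2*x_1 - 11/8*x_2 → -2*x_1 + 229/8*x_2 - 63
  leading term x_1: subtract (1/4)·r from -2*x_1 + 229/8*x_2 - 63 → 241/8*x_2 - 241/4
  leading term x_2: subtract (6748/571)·m_5 from 241/8*x_2 - 241/4 → -900135/9136
  leading term 1: no divisor's leading term divides it; move -900135/9136 to the remainder.
  remainder -900135/9136 ≠ 0; add m_6 = -900135/9136 to the basis.

The other S-polynomials (S(g_1,g_2), S(g_1,g_3), S(g_2,g_3), S(g_3,r), S(g_1,m_5), S(g_2,m_5), S(g_3,m_5), S(r,m_5), S(g_1,m_6), S(g_2,m_6), S(g_3,m_6), S(r,m_6), S(m_5,m_6)) all reduce to 0 modulo the current basis, so we have a Gröbner basis.
Inter-reduce: drop elements whose leading term is divisible by another's, tail-reduce, and make monic.
Reduced Gröbner basis: {1}.
The reduced Gröbner basis of I + (p) is {1}: the ideal is the whole ring, so the enlarged system has no common solution — adjoining p is inconsistent.

Adjoining -2/3*x_1*x_2 - 20/3*x_1 - 6*x_2 - 11 makes the ideal the whole ring: the system is inconsistent.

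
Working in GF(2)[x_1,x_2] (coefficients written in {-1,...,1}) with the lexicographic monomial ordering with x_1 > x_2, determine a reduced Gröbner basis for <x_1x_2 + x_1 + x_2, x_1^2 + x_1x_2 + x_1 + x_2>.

f_1 = x_1x_2 + x_1 + x_2, LT = x_1x_2.
f_2 = x_1^2 + x_1x_2 + x_1 + x_2, LT = x_1^2.

S(f_1,f_2): lcm = x_1^2x_2. S = x_1^2 + x_1x_2^2 + x_2^2.
  leading term x_1^2: subtract (1)·f_2 from x_1^2 + x_1x_2^2 + x_2^2 → x_1x_2^2 + x_1x_2 + x_1 + x_2^2 + x_2
  leading term x_1x_2^2: subtract (x_2)·f_1 from x_1x_2^2 + x_1x_2 + x_1 + x_2^2 + x_2 → x_1 + x_2
  leading term x_1: no divisor's leading term divides it; move x_1 to the remainder.
  leading term x_2: no divisor's leading term divides it; move x_2 to the remainder.
  remainder x_1 + x_2 ≠ 0; add g_3 = x_1 + x_2 to the basis.

S(f_1,g_3): lcm = x_1x_2. S = x_1 + x_2^2 + x_2.
  leading term x_1: subtract (1)·g_3 from x_1 + x_2^2 + x_2 → x_2^2
  leading term x_2^2: no divisor's leading term divides it; move x_2^2 to the remainder.
  remainder x_2^2 ≠ 0; add g_4 = x_2^2 to the basis.

The other S-polynomials (S(f_2,g_3), S(f_1,g_4), S(f_2,g_4), S(g_3,g_4)) all reduce to 0 modulo the current basis, so we have a Gröbner basis.
Inter-reduce: drop elements whose leading term is divisible by another's, tail-reduce, and make monic.

G = {x_1 + x_2, x_2^2}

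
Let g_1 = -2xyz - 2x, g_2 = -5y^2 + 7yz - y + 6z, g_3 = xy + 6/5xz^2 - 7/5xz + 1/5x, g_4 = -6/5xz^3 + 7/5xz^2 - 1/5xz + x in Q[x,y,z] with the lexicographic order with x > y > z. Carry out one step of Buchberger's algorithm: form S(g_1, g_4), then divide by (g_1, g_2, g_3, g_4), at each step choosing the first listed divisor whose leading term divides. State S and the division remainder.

lcm(LM(g_1), LM(g_4)) = xyz^3.
S = (lcm/LT(g_1))·g_1 − (lcm/LT(g_4))·g_4 = 7/6xyz^2 - 1/6xyz + 5/6xy + xz^2.
Reduce S modulo (g_1, g_2, g_3, g_4) in that order:
  leading term xyz^2: subtract (-7/12z)·g_1 from 7/6xyz^2 - 1/6xyz + 5/6xy + xz^2 → -1/6xyz + 5/6xy + xz^2 - 7/6xz
  leading term xyz: subtract (1/12)·g_1 from -1/6xyz + 5/6xy + xz^2 - 7/6xz → 5/6xy + xz^2 - 7/6xz + 1/6x
  leading term xy: subtract (5/6)·g_3 from 5/6xy + xz^2 - 7/6xz + 1/6x → 0
The remainder is 0, so this S-polynomial contributes no new basis element.
This is the inner loop of Buchberger's algorithm — each nonzero remainder becomes a new basis element.

S(g_1, g_4) = 7/6xyz^2 - 1/6xyz + 5/6xy + xz^2; remainder on division = 0.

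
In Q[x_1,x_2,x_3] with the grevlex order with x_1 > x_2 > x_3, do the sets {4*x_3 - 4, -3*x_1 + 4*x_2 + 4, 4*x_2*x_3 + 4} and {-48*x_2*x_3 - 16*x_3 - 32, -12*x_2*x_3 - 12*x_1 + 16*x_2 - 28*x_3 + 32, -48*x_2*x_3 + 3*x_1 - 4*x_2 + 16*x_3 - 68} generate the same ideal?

Since reduced Gröbner bases are canonical representatives of ideals under a given ordering, it suffices to compute and compare them.
Buchberger on the first generating set:
f_1 = 4*x_3 - 4, LT = x_3.
f_2 = -3*x_1 + 4*x_2 + 4, LT = x_1.
f_3 = 4*x_2*x_3 + 4, LT = x_2*x_3.

S(f_1,f_3): lcm = x_2*x_3. S = -x_2 - 1.
  leading term x_2: no divisor's leading term divides it; move -x_2 to the remainder.
  leading term 1: no divisor's leading term divides it; move -1 to the remainder.
  remainder -x_2 - 1 ≠ 0; add g_4 = -x_2 - 1 to the basis.

The other S-polynomials (S(f_1,f_2), S(f_2,f_3), S(f_1,g_4), S(f_2,g_4), S(f_3,g_4)) all reduce to 0 modulo the current basis, so we have a Gröbner basis.
Inter-reduce: drop elements whose leading term is divisible by another's, tail-reduce, and make monic.
Reduced Gröbner basis: {x_1, x_2 + 1, x_3 - 1}.

Buchberger on the second generating set:
h_1 = -48*x_2*x_3 - 16*x_3 - 32, LT = x_2*x_3.
h_2 = -12*x_2*x_3 - 12*x_1 + 16*x_2 - 28*x_3 + 32, LT = x_2*x_3.
h_3 = -48*x_2*x_3 + 3*x_1 - 4*x_2 + 16*x_3 - 68, LT = x_2*x_3.

S(h_1,h_2): lcm = x_2*x_3. S = -x_1 + 4/3*x_2 - 2*x_3 + 10/3.
  leading term x_1: no divisor's leading term divides it; move -x_1 to the remainder.
  leading term x_2: no divisor's leading term divides it; move 4/3*x_2 to the remainder.
  leading term x_3: no divisor's leading term divides it; move -2*x_3 to the remainder.
  leading term 1: no divisor's leading term divides it; move 10/3 to the remainder.
  remainder -x_1 + 4/3*x_2 - 2*x_3 + 10/3 ≠ 0; add k_4 = -x_1 + 4/3*x_2 - 2*x_3 + 10/3 to the basis.

S(h_1,h_3): lcm = x_2*x_3. S = 1/16*x_1 - 1/12*x_2 + 2/3*x_3 - 3/4.
  leading term x_1: subtract (-1/16)·k_4 from 1/16*x_1 - 1/12*x_2 + 2/3*x_3 - 3/4 → 13/24*x_3 - 13/24
  leading term x_3: no divisor's leading term divides it; move 13/24*x_3 to the remainder.
  leading term 1: no divisor's leading term divides it; move -13/24 to the remainder.
  remainder 13/24*x_3 - 13/24 ≠ 0; add k_5 = 13/24*x_3 - 13/24 to the basis.

S(h_1,k_5): lcm = x_2*x_3. S = x_2 + 1/3*x_3 + 2/3.
  leading term x_2: no divisor's leading term divides it; move x_2 to the remainder.
  leading term x_3: subtract (8/13)·k_5 from 1/3*x_3 + 2/3 → 1
  leading term 1: no divisor's leading term divides it; move 1 to the remainder.
  remainder x_2 + 1 ≠ 0; add k_6 = x_2 + 1 to the basis.

The other S-polynomials (S(h_2,h_3), S(h_1,k_4), S(h_2,k_4), S(h_3,k_4), S(h_2,k_5), S(h_3,k_5), S(k_4,k_5), S(h_1,k_6), S(h_2,k_6), S(h_3,k_6), S(k_4,k_6), S(k_5,k_6)) all reduce to 0 modulo the current basis, so we have a Gröbner basis.
Inter-reduce: drop elements whose leading term is divisible by another's, tail-reduce, and make monic.
Reduced Gröbner basis: {x_1, x_2 + 1, x_3 - 1}.

Same reduced basis, so the two generating sets span the same ideal.

Yes, the ideals are equal.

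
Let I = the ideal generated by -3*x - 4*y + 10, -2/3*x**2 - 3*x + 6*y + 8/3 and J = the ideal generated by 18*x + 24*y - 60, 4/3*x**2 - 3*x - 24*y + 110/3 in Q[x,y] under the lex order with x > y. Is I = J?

For a fixed monomial order, each ideal has a unique reduced Gröbner basis; comparing bases decides equality.
Buchberger on the first generating set:
f_1 = -3*x - 4*y + 10, LT = x.
f_2 = -2/3*x**2 - 3*x + 6*y + 8/3, LT = x**2.

S(f_1,f_2): lcm = x**2. S = 4/3*x*y - 47/6*x + 9*y + 4.
  reduce S modulo (f_1, f_2):
  remainder -16/9*y**2 + 215/9*y - 199/9 ≠ 0; add g_3 = -16/9*y**2 + 215/9*y - 199/9 to the basis.

The other S-polynomials (S(f_1,g_3), S(f_2,g_3)) all reduce to 0 modulo the current basis, so we have a Gröbner basis.
Inter-reduce: drop elements whose leading term is divisible by another's, tail-reduce, and make monic.
Reduced Gröbner basis: {x + 4/3*y - 10/3, y**2 - 215/16*y + 199/16}.

Buchberger on the second generating set:
h_1 = 18*x + 24*y - 60, LT = x.
h_2 = 4/3*x**2 - 3*x - 24*y + 110/3, LT = x**2.

S(h_1,h_2): lcm = x**2. S = 4/3*x*y - 13/12*x + 18*y - 55/2.
  reduce S modulo (h_1, h_2):
  remainder -16/9*y**2 + 215/9*y - 280/9 ≠ 0; add k_3 = -16/9*y**2 + 215/9*y - 280/9 to the basis.

The other S-polynomials (S(h_1,k_3), S(h_2,k_3)) all reduce to 0 modulo the current basis, so we have a Gröbner basis.
Inter-reduce: drop elements whose leading term is divisible by another's, tail-reduce, and make monic.
Reduced Gröbner basis: {x + 4/3*y - 10/3, y**2 - 215/16*y + 35/2}.

These differ, so the ideals are not equal.

No, the ideals differ.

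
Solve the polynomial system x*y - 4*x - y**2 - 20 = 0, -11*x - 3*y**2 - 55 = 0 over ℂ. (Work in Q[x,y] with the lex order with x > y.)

Compute a lex Gröbner basis by Buchberger's algorithm.
f_1 = x*y - 4*x - y**2 - 20, LT = x*y.
f_2 = -11*x - 3*y**2 - 55, LT = x.

S(f_1,f_2): lcm = x*y. S = -4*x - 3/11*y**3 - y**2 - 5*y - 20.
  leading term x: subtract (4/11)·f_2 from -4*x - 3/11*y**3 - y**2 - 5*y - 20 → -3/11*y**3 + 1/11*y**2 - 5*y
  leading term y**3: no divisor's leading term divides it; move -3/11*y**3 to the remainder.
  leading term y**2: no divisor's leading term divides it; move 1/11*y**2 to the remainder.
  leading term y: no divisor's leading term divides it; move -5*y to the remainder.
  remainder -3/11*y**3 + 1/11*y**2 - 5*y ≠ 0; add h_3 = -3/11*y**3 + 1/11*y**2 - 5*y to the basis.

The other S-polynomials (S(f_1,h_3), S(f_2,h_3)) all reduce to 0 modulo the current basis, so we have a Gröbner basis.
Inter-reduce: drop elements whose leading term is divisible by another's, tail-reduce, and make monic.
Reduced Gröbner basis: {x + 3/11*y**2 + 5, y**3 - 1/3*y**2 + 55/3*y}.

From the last basis element, y**3 - 1/3*y**2 + 55/3*y = 0, so y takes values in {0, 1/6 - sqrt(659)*I/6, 1/6 + sqrt(659)*I/6}. Each choice, substituted upward through the basis, yields the corresponding point(s) of the solution set.
  y = 0: the earlier basis element becomes x + 5 = 0, giving x = -5 — point (-5, 0).
  y = 1/6 - sqrt(659)*I/6: the earlier basis element becomes x + 1/66 - sqrt(659)*I/66 = 0, giving x = -1/66 + sqrt(659)*I/66 — point (-1/66 + sqrt(659)*I/66, 1/6 - sqrt(659)*I/6).
  y = 1/6 + sqrt(659)*I/6: the earlier basis element becomes x + 1/66 + sqrt(659)*I/66 = 0, giving x = -1/66 - sqrt(659)*I/66 — point (-1/66 - sqrt(659)*I/66, 1/6 + sqrt(659)*I/6).
Each listed point satisfies every original equation (direct substitution).

{(-5, 0), (-1/66 + sqrt(659)*I/66, 1/6 - sqrt(659)*I/6), (-1/66 - sqrt(659)*I/66, 1/6 + sqrt(659)*I/6)}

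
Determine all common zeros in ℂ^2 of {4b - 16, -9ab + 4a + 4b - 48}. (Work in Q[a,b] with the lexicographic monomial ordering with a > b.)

Compute a lex Gröbner basis by Buchberger's algorithm.
f_1 = 4b - 16, LT = b.
f_2 = -9ab + 4a + 4b - 48, LT = ab.

S(f_1,f_2): lcm = ab. S = -32/9a + 4/9b - 16/3.
  leading term a: no divisor's leading term divides it; move -32/9a to the remainder.
  leading term b: subtract (1/9)·f_1 from 4/9b - 16/3 → -32/9
  leading term 1: no divisor's leading term divides it; move -32/9 to the remainder.
  remainder -32/9a - 32/9 ≠ 0; add h_3 = -32/9a - 32/9 to the basis.

S(f_1,h_3): leading monomials are coprime, so the S-polynomial reduces to 0 (Buchberger's first criterion).
S(f_2,h_3): lcm = ab. S = -4/9a - 13/9b + 16/3.
  leading term a: subtract (1/8)·h_3 from -4/9a - 13/9b + 16/3 → -13/9b + 52/9
  leading term b: subtract (-13/36)·f_1 from -13/9b + 52/9 → 0
  remainder 0.

Every S-polynomial of the final basis reduces to 0, so we have a Gröbner basis.
Inter-reduce: drop elements whose leading term is divisible by another's, tail-reduce, and make monic.
Reduced Gröbner basis: {a + 1, b - 4}.

Since the basis is lex-ordered, b - 4 is univariate in b. Its roots are {4}. Back-substituting each root into the other basis elements fixes the other coordinates.
  b = 4: the earlier basis element becomes a + 1 = 0, giving a = -1 — point (-1, 4).
Substituting each solution back into the original system confirms all equations vanish.

{(-1, 4)}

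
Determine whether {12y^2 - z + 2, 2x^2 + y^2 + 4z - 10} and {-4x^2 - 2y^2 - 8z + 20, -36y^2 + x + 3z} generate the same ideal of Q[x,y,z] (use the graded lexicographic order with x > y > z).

No, the ideals differ.

Since reduced Gröbner bases are canonical representatives of ideals under a given ordering, it suffices to compute and compare them.
Buchberger on the first generating set:
f_1 = 12y^2 - z + 2, LT = y^2.
f_2 = 2x^2 + y^2 + 4z - 10, LT = x^2.

The S-polynomials (S(f_1,f_2)) all reduce to 0 modulo the current basis, so we have a Gröbner basis.
Inter-reduce: drop elements whose leading term is divisible by another's, tail-reduce, and make monic.
Reduced Gröbner basis: {x^2 + 49/24z - 61/12, y^2 - 1/12z + 1/6}.

Buchberger on the second generating set:
h_1 = -4x^2 - 2y^2 - 8z + 20, LT = x^2.
h_2 = -36y^2 + x + 3z, LT = y^2.

The S-polynomials (S(h_1,h_2)) all reduce to 0 modulo the current basis, so we have a Gröbner basis.
Inter-reduce: drop elements whose leading term is divisible by another's, tail-reduce, and make monic.
Reduced Gröbner basis: {x^2 + 1/72x + 49/24z - 5, y^2 - 1/36x - 1/12z}.

These differ, so the ideals are not equal.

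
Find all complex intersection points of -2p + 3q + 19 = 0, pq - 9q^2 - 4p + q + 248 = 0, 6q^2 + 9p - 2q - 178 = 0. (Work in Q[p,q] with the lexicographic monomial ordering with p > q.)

{(2, -5)}

Compute a lex Gröbner basis by Buchberger's algorithm.
f_1 = -2p + 3q + 19, LT = p.
f_2 = pq - 4p - 9q^2 + q + 248, LT = pq.
f_3 = 9p + 6q^2 - 2q - 178, LT = p.

S(f_1,f_2): lcm = pq. S = 4p + 15/2q^2 - 21/2q - 248.
  leading term p: subtract (-2)·f_1 from 4p + 15/2q^2 - 21/2q - 248 → 15/2q^2 - 9/2q - 210
  leading term q^2: no divisor's leading term divides it; move 15/2q^2 to the remainder.
  leading term q: no divisor's leading term divides it; move -9/2q to the remainder.
  leading term 1: no divisor's leading term divides it; move -210 to the remainder.
  remainder 15/2q^2 - 9/2q - 210 ≠ 0; add h_4 = 15/2q^2 - 9/2q - 210 to the basis.

S(f_1,f_3): lcm = p. S = -2/3q^2 - 23/18q + 185/18.
  leading term q^2: subtract (-4/45)·h_4 from -2/3q^2 - 23/18q + 185/18 → -151/90q - 151/18
  leading term q: no divisor's leading term divides it; move -151/90q to the remainder.
  leading term 1: no divisor's leading term divides it; move -151/18 to the remainder.
  remainder -151/90q - 151/18 ≠ 0; add h_5 = -151/90q - 151/18 to the basis.

The other S-polynomials (S(f_2,f_3), S(f_1,h_4), S(f_2,h_4), S(f_3,h_4), S(f_1,h_5), S(f_2,h_5), S(f_3,h_5), S(h_4,h_5)) all reduce to 0 modulo the current basis, so we have a Gröbner basis.
Inter-reduce: drop elements whose leading term is divisible by another's, tail-reduce, and make monic.
Reduced Gröbner basis: {p - 2, q + 5}.

A lex Gröbner basis eliminates variables successively. Here q + 5 depends only on q, with roots {-5}; lifting each root through the earlier basis elements recovers the full solutions.
  q = -5: the earlier basis element becomes p - 2 = 0, giving p = 2 — point (2, -5).
Each listed point satisfies every original equation (direct substitution).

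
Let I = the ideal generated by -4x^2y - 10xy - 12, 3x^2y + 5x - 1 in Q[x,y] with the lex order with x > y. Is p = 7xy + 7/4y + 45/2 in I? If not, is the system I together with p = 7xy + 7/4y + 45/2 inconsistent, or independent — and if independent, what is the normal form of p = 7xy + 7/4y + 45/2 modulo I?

Adjoining 7xy + 7/4y + 45/2 makes the ideal the whole ring: the system is inconsistent.

First compute the reduced Gröbner basis of I by Buchberger's algorithm.
f_1 = -4x^2y - 10xy - 12, LT = x^2y.
f_2 = 3x^2y + 5x - 1, LT = x^2y.

S(f_1,f_2): lcm = x^2y. S = 5/2xy - 5/3x + 10/3.
  leading term xy: no divisor's leading term divides it; move 5/2xy to the remainder.
  leading term x: no divisor's leading term divides it; move -5/3x to the remainder.
  leading term 1: no divisor's leading term divides it; move 10/3 to the remainder.
  remainder 5/2xy - 5/3x + 10/3 ≠ 0; add h_3 = 5/2xy - 5/3x + 10/3 to the basis.

S(f_1,h_3): lcm = x^2y. S = 2/3x^2 + 5/2xy - 4/3x + 3.
  leading term x^2: no divisor's leading term divides it; move 2/3x^2 to the remainder.
  leading term xy: subtract (1)·h_3 from 5/2xy - 4/3x + 3 → 1/3x - 1/3
  leading term x: no divisor's leading term divides it; move 1/3x to the remainder.
  leading term 1: no divisor's leading term divides it; move -1/3 to the remainder.
  remainder 2/3x^2 + 1/3x - 1/3 ≠ 0; add h_4 = 2/3x^2 + 1/3x - 1/3 to the basis.

S(f_1,h_4): lcm = x^2y. S = 2xy + 1/2y + 3.
  leading term xy: subtract (4/5)·h_3 from 2xy + 1/2y + 3 → 4/3x + 1/2y + 1/3
  leading term x: no divisor's leading term divides it; move 4/3x to the remainder.
  leading term y: no divisor's leading term divides it; move 1/2y to the remainder.
  leading term 1: no divisor's leading term divides it; move 1/3 to the remainder.
  remainder 4/3x + 1/2y + 1/3 ≠ 0; add h_5 = 4/3x + 1/2y + 1/3 to the basis.

S(h_3,h_5): lcm = xy. S = -2/3x - 3/8y^2 - 1/4y + 4/3.
  leading term x: subtract (-1/2)·h_5 from -2/3x - 3/8y^2 - 1/4y + 4/3 → -3/8y^2 + 3/2
  leading term y^2: no divisor's leading term divides it; move -3/8y^2 to the remainder.
  leading term 1: no divisor's leading term divides it; move 3/2 to the remainder.
  remainder -3/8y^2 + 3/2 ≠ 0; add h_6 = -3/8y^2 + 3/2 to the basis.

The other S-polynomials (S(f_2,h_3), S(f_2,h_4), S(h_3,h_4), S(f_1,h_5), S(f_2,h_5), S(h_4,h_5), S(f_1,h_6), S(f_2,h_6), S(h_3,h_6), S(h_4,h_6), S(h_5,h_6)) all reduce to 0 modulo the current basis, so we have a Gröbner basis.
Inter-reduce: drop elements whose leading term is divisible by another's, tail-reduce, and make monic.
Reduced Gröbner basis: {x + 3/8y + 1/4, y^2 - 4}.
Label its elements g_1 = x + 3/8y + 1/4, g_2 = y^2 - 4.

Reduce p = 7xy + 7/4y + 45/2 modulo G:
  leading term xy: subtract (7y)·g_1 from 7xy + 7/4y + 45/2 → -21/8y^2 + 45/2
  leading term y^2: subtract (-21/8)·g_2 from -21/8y^2 + 45/2 → 12
  leading term 1: no divisor's leading term divides it; move 12 to the remainder.
  normal form = 12.
The normal form is nonzero, so p ∉ I. Since p minus its normal form lies in I, I + (p) = I + (r) where r = 12; decide whether this ideal is the whole ring.
Here r = 12 is a nonzero constant, hence a unit: 1 ∈ I + (p), the Gröbner basis of I + (p) is {1}, and the enlarged system has no common solution — adjoining p is inconsistent.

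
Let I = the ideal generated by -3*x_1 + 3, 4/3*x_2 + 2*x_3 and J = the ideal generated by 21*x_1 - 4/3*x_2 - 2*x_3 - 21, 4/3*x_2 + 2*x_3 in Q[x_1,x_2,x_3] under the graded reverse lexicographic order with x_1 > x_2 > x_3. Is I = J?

Yes, the ideals are equal.

Equality of ideals is decidable: compute both reduced Gröbner bases (unique for the ordering) and check whether they agree.
Buchberger on the first generating set:
f_1 = -3*x_1 + 3, LT = x_1.
f_2 = 4/3*x_2 + 2*x_3, LT = x_2.

The S-polynomials (S(f_1,f_2)) all reduce to 0 modulo the current basis, so we have a Gröbner basis.
Inter-reduce: drop elements whose leading term is divisible by another's, tail-reduce, and make monic.
Reduced Gröbner basis: {x_1 - 1, x_2 + 3/2*x_3}.

Buchberger on the second generating set:
h_1 = 21*x_1 - 4/3*x_2 - 2*x_3 - 21, LT = x_1.
h_2 = 4/3*x_2 + 2*x_3, LT = x_2.

The S-polynomials (S(h_1,h_2)) all reduce to 0 modulo the current basis, so we have a Gröbner basis.
Inter-reduce: drop elements whose leading term is divisible by another's, tail-reduce, and make monic.
Reduced Gröbner basis: {x_1 - 1, x_2 + 3/2*x_3}.

These coincide, so the ideals are equal.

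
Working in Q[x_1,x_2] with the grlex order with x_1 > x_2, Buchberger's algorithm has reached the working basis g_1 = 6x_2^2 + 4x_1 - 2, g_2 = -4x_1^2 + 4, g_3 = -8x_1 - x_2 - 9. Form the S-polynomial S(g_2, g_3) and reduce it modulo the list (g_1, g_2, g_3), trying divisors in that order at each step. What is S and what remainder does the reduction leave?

S(g_2, g_3) = -1/8x_1x_2 - 9/8x_1 - 1; remainder on division = 217/768x_2 + 217/768.

lcm(LM(g_2), LM(g_3)) = x_1^2.
S = (lcm/LT(g_2))·g_2 − (lcm/LT(g_3))·g_3 = -1/8x_1x_2 - 9/8x_1 - 1.
Reduce S modulo (g_1, g_2, g_3) in that order:
  leading term x_1x_2: subtract (1/64x_2)·g_3 from -1/8x_1x_2 - 9/8x_1 - 1 → 1/64x_2^2 - 9/8x_1 + 9/64x_2 - 1
  leading term x_2^2: subtract (1/384)·g_1 from 1/64x_2^2 - 9/8x_1 + 9/64x_2 - 1 → -109/96x_1 + 9/64x_2 - 191/192
  leading term x_1: subtract (109/768)·g_3 from -109/96x_1 + 9/64x_2 - 191/192 → 217/768x_2 + 217/768
  leading term x_2: no divisor's leading term divides it; move 217/768x_2 to the remainder.
  leading term 1: no divisor's leading term divides it; move 217/768 to the remainder.
The remainder 217/768x_2 + 217/768 is nonzero, so it would be added as the next basis element.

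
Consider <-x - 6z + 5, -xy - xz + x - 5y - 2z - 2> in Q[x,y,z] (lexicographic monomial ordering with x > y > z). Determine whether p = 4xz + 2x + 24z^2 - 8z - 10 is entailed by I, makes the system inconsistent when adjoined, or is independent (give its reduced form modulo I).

4xz + 2x + 24z^2 - 8z - 10 lies in I (it reduces to 0).

First compute the reduced Gröbner basis of I by Buchberger's algorithm.
f_1 = -x - 6z + 5, LT = x.
f_2 = -xy - xz + x - 5y - 2z - 2, LT = xy.

S(f_1,f_2): lcm = xy. S = -xz + x + 6yz - 10y - 2z - 2.
  reduce S modulo (f_1, f_2):
  remainder 6yz - 10y + 6z^2 - 13z + 3 ≠ 0; add h_3 = 6yz - 10y + 6z^2 - 13z + 3 to the basis.

The other S-polynomials (S(f_1,h_3), S(f_2,h_3)) all reduce to 0 modulo the current basis, so we have a Gröbner basis.
Inter-reduce: drop elements whose leading term is divisible by another's, tail-reduce, and make monic.
Reduced Gröbner basis: {x + 6z - 5, yz - 5/3y + z^2 - 13/6z + 1/2}.
Label its elements g_1 = x + 6z - 5, g_2 = yz - 5/3y + z^2 - 13/6z + 1/2.

Reduce p = 4xz + 2x + 24z^2 - 8z - 10 modulo G:
  leading term xz: subtract (4z)·g_1 from 4xz + 2x + 24z^2 - 8z - 10 → 2x + 12z - 10
  leading term x: subtract (2)·g_1 from 2x + 12z - 10 → 0
  normal form = 0.
Since the normal form is 0, p ∈ I.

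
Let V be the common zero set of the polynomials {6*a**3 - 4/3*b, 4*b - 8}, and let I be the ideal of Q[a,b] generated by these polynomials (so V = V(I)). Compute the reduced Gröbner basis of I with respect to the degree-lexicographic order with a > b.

f_1 = 6*a**3 - 4/3*b, LT = a**3.
f_2 = 4*b - 8, LT = b.

The S-polynomials (S(f_1,f_2)) all reduce to 0 modulo the current basis, so we have a Gröbner basis.

G = {a**3 - 4/9, b - 2}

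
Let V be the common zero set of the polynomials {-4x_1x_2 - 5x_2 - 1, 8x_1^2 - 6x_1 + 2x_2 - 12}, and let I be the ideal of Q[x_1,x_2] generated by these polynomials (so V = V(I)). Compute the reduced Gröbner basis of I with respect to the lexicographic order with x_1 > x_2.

f_1 = -4x_1x_2 - 5x_2 - 1, LT = x_1x_2.
f_2 = 8x_1^2 - 6x_1 + 2x_2 - 12, LT = x_1^2.

S(f_1,f_2): lcm = x_1^2x_2. S = 2x_1x_2 + 1/4x_1 - 1/4x_2^2 + 3/2x_2.
  leading term x_1x_2: subtract (-1/2)·f_1 from 2x_1x_2 + 1/4x_1 - 1/4x_2^2 + 3/2x_2 → 1/4x_1 - 1/4x_2^2 - x_2 - 1/2
  leading term x_1: no divisor's leading term divides it; move 1/4x_1 to the remainder.
  leading term x_2^2: no divisor's leading term divides it; move -1/4x_2^2 to the remainder.
  leading term x_2: no divisor's leading term divides it; move -x_2 to the remainder.
  leading term 1: no divisor's leading term divides it; move -1/2 to the remainder.
  remainder 1/4x_1 - 1/4x_2^2 - x_2 - 1/2 ≠ 0; add g_3 = 1/4x_1 - 1/4x_2^2 - x_2 - 1/2 to the basis.

S(f_1,g_3): lcm = x_1x_2. S = x_2^3 + 4x_2^2 + 13/4x_2 + 1/4.
  leading term x_2^3: no divisor's leading term divides it; move x_2^3 to the remainder.
  leading term x_2^2: no divisor's leading term divides it; move 4x_2^2 to the remainder.
  leading term x_2: no divisor's leading term divides it; move 13/4x_2 to the remainder.
  leading term 1: no divisor's leading term divides it; move 1/4 to the remainder.
  remainder x_2^3 + 4x_2^2 + 13/4x_2 + 1/4 ≠ 0; add g_4 = x_2^3 + 4x_2^2 + 13/4x_2 + 1/4 to the basis.

The other S-polynomials (S(f_2,g_3), S(f_1,g_4), S(f_2,g_4), S(g_3,g_4)) all reduce to 0 modulo the current basis, so we have a Gröbner basis.
Inter-reduce: drop elements whose leading term is divisible by another's, tail-reduce, and make monic.

G = {x_1 - x_2^2 - 4x_2 - 2, x_2^3 + 4x_2^2 + 13/4x_2 + 1/4}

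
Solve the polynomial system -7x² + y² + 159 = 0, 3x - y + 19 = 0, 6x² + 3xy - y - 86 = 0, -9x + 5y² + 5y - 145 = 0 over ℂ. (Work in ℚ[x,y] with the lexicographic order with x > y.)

Compute a lex Gröbner basis by Buchberger's algorithm.
f_1 = -7x² + y² + 159, LT = x².
f_2 = 3x - y + 19, LT = x.
f_3 = 6x² + 3xy - y - 86, LT = x².
f_4 = -9x + 5y² + 5y - 145, LT = x.

S(f_1,f_2): lcm = x². S = ⅓xy - 19/3x - 1/7y² - 159/7.
  leading term xy: subtract (1/9y)·f_2 from ⅓xy - 19/3x - 1/7y² - 159/7 → -19/3x - 2/63y² - 19/9y - 159/7
  leading term x: subtract (-19/9)·f_2 from -19/3x - 2/63y² - 19/9y - 159/7 → -2/63y² - 38/9y + 1096/63
  leading term y²: no divisor's leading term divides it; move -2/63y² to the remainder.
  leading term y: no divisor's leading term divides it; move -38/9y to the remainder.
  leading term 1: no divisor's leading term divides it; move 1096/63 to the remainder.
  remainder -2/63y² - 38/9y + 1096/63 ≠ 0; add h_5 = -2/63y² - 38/9y + 1096/63 to the basis.

S(f_1,f_3): lcm = x². S = -½xy - 1/7y² + ⅙y - 176/21.
  leading term xy: subtract (-⅙y)·f_2 from -½xy - 1/7y² + ⅙y - 176/21 → -13/42y² + 10/3y - 176/21
  leading term y²: subtract (39/4)·h_5 from -13/42y² + 10/3y - 176/21 → 89/2y - 178
  leading term y: no divisor's leading term divides it; move 89/2y to the remainder.
  leading term 1: no divisor's leading term divides it; move -178 to the remainder.
  remainder 89/2y - 178 ≠ 0; add h_6 = 89/2y - 178 to the basis.

The other S-polynomials (S(f_1,f_4), S(f_2,f_3), S(f_2,f_4), S(f_3,f_4), S(f_1,h_5), S(f_2,h_5), S(f_3,h_5), S(f_4,h_5), S(f_1,h_6), S(f_2,h_6), S(f_3,h_6), S(f_4,h_6), S(h_5,h_6)) all reduce to 0 modulo the current basis, so we have a Gröbner basis.
Inter-reduce: drop elements whose leading term is divisible by another's, tail-reduce, and make monic.
Reduced Gröbner basis: {x + 5, y - 4}.

Elimination: the polynomial y - 4 lies in the elimination ideal for y, so y ∈ {4}. For each such y, the remaining basis elements (now univariate) give the rest of the solution.
  y = 4: the earlier basis element becomes x + 5 = 0, giving x = -5 — point (-5, 4).

{(-5, 4)}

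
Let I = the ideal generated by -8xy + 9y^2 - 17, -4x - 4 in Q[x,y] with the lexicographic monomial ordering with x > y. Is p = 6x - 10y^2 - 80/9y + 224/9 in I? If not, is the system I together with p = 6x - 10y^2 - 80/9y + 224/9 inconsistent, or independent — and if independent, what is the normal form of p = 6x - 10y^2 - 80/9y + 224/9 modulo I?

6x - 10y^2 - 80/9y + 224/9 lies in I (it reduces to 0).

First compute the reduced Gröbner basis of I by Buchberger's algorithm.
f_1 = -8xy + 9y^2 - 17, LT = xy.
f_2 = -4x - 4, LT = x.

S(f_1,f_2): lcm = xy. S = -9/8y^2 - y + 17/8.
  leading term y^2: no divisor's leading term divides it; move -9/8y^2 to the remainder.
  leading term y: no divisor's leading term divides it; move -y to the remainder.
  leading term 1: no divisor's leading term divides it; move 17/8 to the remainder.
  remainder -9/8y^2 - y + 17/8 ≠ 0; add h_3 = -9/8y^2 - y + 17/8 to the basis.

S(f_1,h_3): lcm = xy^2. S = -8/9xy + 17/9x - 9/8y^3 + 17/8y.
  leading term xy: subtract (1/9)·f_1 from -8/9xy + 17/9x - 9/8y^3 + 17/8y → 17/9x - 9/8y^3 - y^2 + 17/8y + 17/9
  leading term x: subtract (-17/36)·f_2 from 17/9x - 9/8y^3 - y^2 + 17/8y + 17/9 → -9/8y^3 - y^2 + 17/8y
  leading term y^3: subtract (y)·h_3 from -9/8y^3 - y^2 + 17/8y → 0
  remainder 0.

S(f_2,h_3): leading monomials are coprime, so the S-polynomial reduces to 0 (Buchberger's first criterion).
Every S-polynomial of the final basis reduces to 0, so we have a Gröbner basis.
Inter-reduce: drop elements whose leading term is divisible by another's, tail-reduce, and make monic.
Reduced Gröbner basis: {x + 1, y^2 + 8/9y - 17/9}.
Label its elements g_1 = x + 1, g_2 = y^2 + 8/9y - 17/9.

Reduce p = 6x - 10y^2 - 80/9y + 224/9 modulo G:
  leading term x: subtract (6)·g_1 from 6x - 10y^2 - 80/9y + 224/9 → -10y^2 - 80/9y + 170/9
  leading term y^2: subtract (-10)·g_2 from -10y^2 - 80/9y + 170/9 → 0
  normal form = 0.
Since the normal form is 0, p ∈ I.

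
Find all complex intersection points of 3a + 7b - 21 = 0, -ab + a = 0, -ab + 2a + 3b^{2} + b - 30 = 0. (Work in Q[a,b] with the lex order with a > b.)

{(0, 3)}

Compute a lex Gröbner basis by Buchberger's algorithm.
f_1 = 3a + 7b - 21, LT = a.
f_2 = -ab + a, LT = ab.
f_3 = -ab + 2a + 3b^{2} + b - 30, LT = ab.

S(f_1,f_2): lcm = ab. S = a + \tfrac{7}{3}b^{2} - 7b.
  reduce S modulo (f_1, f_2, f_3):
  remainder \tfrac{7}{3}b^{2} - \tfrac{28}{3}b + 7 ≠ 0; add h_4 = \tfrac{7}{3}b^{2} - \tfrac{28}{3}b + 7 to the basis.

S(f_1,f_3): lcm = ab. S = 2a + \tfrac{16}{3}b^{2} - 6b - 30.
  reduce S modulo (f_1, f_2, f_3, h_4):
  remainder \tfrac{32}{3}b - 32 ≠ 0; add h_5 = \tfrac{32}{3}b - 32 to the basis.

The other S-polynomials (S(f_2,f_3), S(f_1,h_4), S(f_2,h_4), S(f_3,h_4), S(f_1,h_5), S(f_2,h_5), S(f_3,h_5), S(h_4,h_5)) all reduce to 0 modulo the current basis, so we have a Gröbner basis.
Inter-reduce: drop elements whose leading term is divisible by another's, tail-reduce, and make monic.
Reduced Gröbner basis: {a, b - 3}.

From the last basis element, b - 3 = 0, so b takes values in {3}. Each choice, substituted upward through the basis, yields the corresponding point(s) of the solution set.
  b = 3: the earlier basis element becomes a = 0, giving a = 0 — point (0, 3).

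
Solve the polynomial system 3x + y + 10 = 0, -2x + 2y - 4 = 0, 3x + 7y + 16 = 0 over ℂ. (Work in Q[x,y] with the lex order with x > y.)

{(-3, -1)}

Compute a lex Gröbner basis by Buchberger's algorithm.
f_1 = 3x + y + 10, LT = x.
f_2 = -2x + 2y - 4, LT = x.
f_3 = 3x + 7y + 16, LT = x.

S(f_1,f_2): lcm = x. S = 4/3y + 4/3.
  leading term y: no divisor's leading term divides it; move 4/3y to the remainder.
  leading term 1: no divisor's leading term divides it; move 4/3 to the remainder.
  remainder 4/3y + 4/3 ≠ 0; add h_4 = 4/3y + 4/3 to the basis.

The other S-polynomials (S(f_1,f_3), S(f_2,f_3), S(f_1,h_4), S(f_2,h_4), S(f_3,h_4)) all reduce to 0 modulo the current basis, so we have a Gröbner basis.
Inter-reduce: drop elements whose leading term is divisible by another's, tail-reduce, and make monic.
Reduced Gröbner basis: {x + 3, y + 1}.

Since the basis is lex-ordered, y + 1 is univariate in y. Its roots are {-1}. Back-substituting each root into the other basis elements fixes the other coordinates.
  y = -1: the earlier basis element becomes x + 3 = 0, giving x = -3 — point (-3, -1).
Check: every point annihilates each of the original generators.
This is the nonlinear analogue of row-reducing a linear system.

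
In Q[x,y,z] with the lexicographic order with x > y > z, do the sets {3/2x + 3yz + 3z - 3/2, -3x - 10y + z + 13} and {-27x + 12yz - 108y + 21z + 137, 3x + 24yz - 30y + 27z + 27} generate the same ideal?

Since reduced Gröbner bases are canonical representatives of ideals under a given ordering, it suffices to compute and compare them.
Buchberger on the first generating set:
f_1 = 3/2x + 3yz + 3z - 3/2, LT = x.
f_2 = -3x - 10y + z + 13, LT = x.

S(f_1,f_2): lcm = x. S = 2yz - 10/3y + 7/3z + 10/3.
  reduce S modulo (f_1, f_2):
  remainder 2yz - 10/3y + 7/3z + 10/3 ≠ 0; add g_3 = 2yz - 10/3y + 7/3z + 10/3 to the basis.

The other S-polynomials (S(f_1,g_3), S(f_2,g_3)) all reduce to 0 modulo the current basis, so we have a Gröbner basis.
Inter-reduce: drop elements whose leading term is divisible by another's, tail-reduce, and make monic.
Reduced Gröbner basis: {x + 10/3y - 1/3z - 13/3, yz - 5/3y + 7/6z + 5/3}.

Buchberger on the second generating set:
h_1 = -27x + 12yz - 108y + 21z + 137, LT = x.
h_2 = 3x + 24yz - 30y + 27z + 27, LT = x.

S(h_1,h_2): lcm = x. S = -76/9yz + 14y - 88/9z - 380/27.
  reduce S modulo (h_1, h_2):
  remainder -76/9yz + 14y - 88/9z - 380/27 ≠ 0; add k_3 = -76/9yz + 14y - 88/9z - 380/27 to the basis.

The other S-polynomials (S(h_1,k_3), S(h_2,k_3)) all reduce to 0 modulo the current basis, so we have a Gröbner basis.
Inter-reduce: drop elements whose leading term is divisible by another's, tail-reduce, and make monic.
Reduced Gröbner basis: {x + 62/19y - 5/19z - 13/3, yz - 63/38y + 22/19z + 5/3}.

The bases are distinct; the ideals are different.

No, the ideals differ.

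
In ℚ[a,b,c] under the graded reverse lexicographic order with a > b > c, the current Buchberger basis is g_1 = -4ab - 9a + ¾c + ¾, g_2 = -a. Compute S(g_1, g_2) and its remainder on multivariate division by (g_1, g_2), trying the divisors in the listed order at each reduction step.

S(g_1, g_2) = 9/4a - 3/16c - 3/16; remainder on division = -3/16c - 3/16.

lcm(LM(g_1), LM(g_2)) = ab.
S = (lcm/LT(g_1))·g_1 − (lcm/LT(g_2))·g_2 = 9/4a - 3/16c - 3/16.
Reduce S modulo (g_1, g_2) in that order:
  leading term a: subtract (-9/4)·g_2 from 9/4a - 3/16c - 3/16 → -3/16c - 3/16
  leading term c: no divisor's leading term divides it; move -3/16c to the remainder.
  leading term 1: no divisor's leading term divides it; move -3/16 to the remainder.
The remainder -3/16c - 3/16 is nonzero, so it would be added as the next basis element.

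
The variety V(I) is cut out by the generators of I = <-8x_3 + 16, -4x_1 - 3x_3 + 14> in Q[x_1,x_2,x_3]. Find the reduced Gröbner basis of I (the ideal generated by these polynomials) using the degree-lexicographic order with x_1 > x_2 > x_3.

G = {x_1 - 2, x_3 - 2}

f_1 = -8x_3 + 16, LT = x_3.
f_2 = -4x_1 - 3x_3 + 14, LT = x_1.

The S-polynomials (S(f_1,f_2)) all reduce to 0 modulo the current basis, so we have a Gröbner basis.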